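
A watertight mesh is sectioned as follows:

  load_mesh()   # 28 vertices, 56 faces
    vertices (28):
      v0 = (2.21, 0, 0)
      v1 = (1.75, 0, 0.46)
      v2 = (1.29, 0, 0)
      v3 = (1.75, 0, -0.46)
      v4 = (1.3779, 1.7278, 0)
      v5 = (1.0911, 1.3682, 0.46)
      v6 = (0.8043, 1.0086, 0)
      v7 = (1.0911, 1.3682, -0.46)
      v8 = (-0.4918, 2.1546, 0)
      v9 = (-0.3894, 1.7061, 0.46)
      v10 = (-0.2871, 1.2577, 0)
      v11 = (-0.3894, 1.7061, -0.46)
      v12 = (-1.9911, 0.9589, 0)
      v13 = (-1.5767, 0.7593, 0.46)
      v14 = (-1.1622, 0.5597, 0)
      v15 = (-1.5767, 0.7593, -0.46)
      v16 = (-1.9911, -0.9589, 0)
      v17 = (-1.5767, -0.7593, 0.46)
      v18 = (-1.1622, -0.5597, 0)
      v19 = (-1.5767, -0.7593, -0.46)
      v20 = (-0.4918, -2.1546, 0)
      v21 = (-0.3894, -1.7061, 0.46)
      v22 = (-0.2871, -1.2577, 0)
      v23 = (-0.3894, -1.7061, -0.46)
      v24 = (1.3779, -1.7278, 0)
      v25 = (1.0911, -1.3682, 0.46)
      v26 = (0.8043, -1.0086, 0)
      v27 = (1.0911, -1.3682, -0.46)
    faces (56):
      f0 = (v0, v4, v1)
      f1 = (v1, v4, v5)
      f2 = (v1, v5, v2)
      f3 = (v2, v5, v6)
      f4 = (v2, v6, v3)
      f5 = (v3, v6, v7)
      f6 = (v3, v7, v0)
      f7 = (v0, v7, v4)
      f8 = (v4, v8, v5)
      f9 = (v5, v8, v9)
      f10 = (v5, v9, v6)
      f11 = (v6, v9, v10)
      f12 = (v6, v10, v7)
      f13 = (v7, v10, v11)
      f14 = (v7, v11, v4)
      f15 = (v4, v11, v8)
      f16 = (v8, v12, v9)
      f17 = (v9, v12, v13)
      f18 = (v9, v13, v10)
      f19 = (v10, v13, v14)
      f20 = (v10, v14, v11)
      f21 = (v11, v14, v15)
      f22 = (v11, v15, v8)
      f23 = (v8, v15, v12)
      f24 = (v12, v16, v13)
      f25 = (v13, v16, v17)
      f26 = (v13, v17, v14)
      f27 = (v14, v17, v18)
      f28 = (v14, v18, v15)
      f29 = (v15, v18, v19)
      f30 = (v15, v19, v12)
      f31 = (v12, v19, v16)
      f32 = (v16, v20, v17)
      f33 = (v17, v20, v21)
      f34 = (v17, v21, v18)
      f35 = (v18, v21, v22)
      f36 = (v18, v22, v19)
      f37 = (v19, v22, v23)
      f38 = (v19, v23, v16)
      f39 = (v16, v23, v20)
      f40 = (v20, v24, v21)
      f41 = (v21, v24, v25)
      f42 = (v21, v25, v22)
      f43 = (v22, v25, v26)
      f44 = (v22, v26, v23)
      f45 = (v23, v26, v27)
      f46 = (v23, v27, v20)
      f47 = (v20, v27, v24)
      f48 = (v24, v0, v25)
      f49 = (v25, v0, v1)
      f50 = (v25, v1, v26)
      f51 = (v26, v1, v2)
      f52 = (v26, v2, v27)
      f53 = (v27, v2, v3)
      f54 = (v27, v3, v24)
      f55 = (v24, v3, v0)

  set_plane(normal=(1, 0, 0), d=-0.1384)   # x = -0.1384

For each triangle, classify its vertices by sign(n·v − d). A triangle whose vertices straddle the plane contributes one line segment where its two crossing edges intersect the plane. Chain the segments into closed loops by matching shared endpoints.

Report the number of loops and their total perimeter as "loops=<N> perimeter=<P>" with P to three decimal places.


loops=2 perimeter=5.011

Straddling triangles (16 of 56):
  (v4,v8,v5) [+-+] → (-0.1384, 2.07393, 0)–(-0.1384, 1.97903, 0.1027)  len=0.1398
  (v5,v8,v9) [+--] → (-0.1384, 1.97903, 0.1027)–(-0.1384, 1.64881, 0.46)  len=0.4865
  (v5,v9,v6) [+-+] → (-0.1384, 1.64881, 0.46)–(-0.1384, 1.55944, 0.363276)  len=0.1317
  (v6,v9,v10) [+--] → (-0.1384, 1.55944, 0.363276)–(-0.1384, 1.22376, 0)  len=0.4946
  (v6,v10,v7) [+-+] → (-0.1384, 1.22376, 0)–(-0.1384, 1.26962, -0.0496314)  len=0.0676
  (v7,v10,v11) [+--] → (-0.1384, 1.26962, -0.0496314)–(-0.1384, 1.64881, -0.46)  len=0.5587
  (v7,v11,v4) [+-+] → (-0.1384, 1.64881, -0.46)–(-0.1384, 1.70918, -0.394669)  len=0.0890
  (v4,v11,v8) [+--] → (-0.1384, 1.70918, -0.394669)–(-0.1384, 2.07393, 0)  len=0.5374
  (v20,v24,v21) [-+-] → (-0.1384, -2.07393, 0)–(-0.1384, -1.70918, 0.394669)  len=0.5374
  (v21,v24,v25) [-++] → (-0.1384, -1.70918, 0.394669)–(-0.1384, -1.64881, 0.46)  len=0.0890
  (v21,v25,v22) [-+-] → (-0.1384, -1.64881, 0.46)–(-0.1384, -1.26962, 0.0496314)  len=0.5587
  (v22,v25,v26) [-++] → (-0.1384, -1.26962, 0.0496314)–(-0.1384, -1.22376, 0)  len=0.0676
  (v22,v26,v23) [-+-] → (-0.1384, -1.22376, 0)–(-0.1384, -1.55944, -0.363276)  len=0.4946
  (v23,v26,v27) [-++] → (-0.1384, -1.55944, -0.363276)–(-0.1384, -1.64881, -0.46)  len=0.1317
  (v23,v27,v20) [-+-] → (-0.1384, -1.64881, -0.46)–(-0.1384, -1.97903, -0.1027)  len=0.4865
  (v20,v27,v24) [-++] → (-0.1384, -1.97903, -0.1027)–(-0.1384, -2.07393, 0)  len=0.1398

Chained into 2 loop(s):
  loop 1: 8 segments, perimeter = 2.5053
  loop 2: 8 segments, perimeter = 2.5053
Total perimeter = 5.011


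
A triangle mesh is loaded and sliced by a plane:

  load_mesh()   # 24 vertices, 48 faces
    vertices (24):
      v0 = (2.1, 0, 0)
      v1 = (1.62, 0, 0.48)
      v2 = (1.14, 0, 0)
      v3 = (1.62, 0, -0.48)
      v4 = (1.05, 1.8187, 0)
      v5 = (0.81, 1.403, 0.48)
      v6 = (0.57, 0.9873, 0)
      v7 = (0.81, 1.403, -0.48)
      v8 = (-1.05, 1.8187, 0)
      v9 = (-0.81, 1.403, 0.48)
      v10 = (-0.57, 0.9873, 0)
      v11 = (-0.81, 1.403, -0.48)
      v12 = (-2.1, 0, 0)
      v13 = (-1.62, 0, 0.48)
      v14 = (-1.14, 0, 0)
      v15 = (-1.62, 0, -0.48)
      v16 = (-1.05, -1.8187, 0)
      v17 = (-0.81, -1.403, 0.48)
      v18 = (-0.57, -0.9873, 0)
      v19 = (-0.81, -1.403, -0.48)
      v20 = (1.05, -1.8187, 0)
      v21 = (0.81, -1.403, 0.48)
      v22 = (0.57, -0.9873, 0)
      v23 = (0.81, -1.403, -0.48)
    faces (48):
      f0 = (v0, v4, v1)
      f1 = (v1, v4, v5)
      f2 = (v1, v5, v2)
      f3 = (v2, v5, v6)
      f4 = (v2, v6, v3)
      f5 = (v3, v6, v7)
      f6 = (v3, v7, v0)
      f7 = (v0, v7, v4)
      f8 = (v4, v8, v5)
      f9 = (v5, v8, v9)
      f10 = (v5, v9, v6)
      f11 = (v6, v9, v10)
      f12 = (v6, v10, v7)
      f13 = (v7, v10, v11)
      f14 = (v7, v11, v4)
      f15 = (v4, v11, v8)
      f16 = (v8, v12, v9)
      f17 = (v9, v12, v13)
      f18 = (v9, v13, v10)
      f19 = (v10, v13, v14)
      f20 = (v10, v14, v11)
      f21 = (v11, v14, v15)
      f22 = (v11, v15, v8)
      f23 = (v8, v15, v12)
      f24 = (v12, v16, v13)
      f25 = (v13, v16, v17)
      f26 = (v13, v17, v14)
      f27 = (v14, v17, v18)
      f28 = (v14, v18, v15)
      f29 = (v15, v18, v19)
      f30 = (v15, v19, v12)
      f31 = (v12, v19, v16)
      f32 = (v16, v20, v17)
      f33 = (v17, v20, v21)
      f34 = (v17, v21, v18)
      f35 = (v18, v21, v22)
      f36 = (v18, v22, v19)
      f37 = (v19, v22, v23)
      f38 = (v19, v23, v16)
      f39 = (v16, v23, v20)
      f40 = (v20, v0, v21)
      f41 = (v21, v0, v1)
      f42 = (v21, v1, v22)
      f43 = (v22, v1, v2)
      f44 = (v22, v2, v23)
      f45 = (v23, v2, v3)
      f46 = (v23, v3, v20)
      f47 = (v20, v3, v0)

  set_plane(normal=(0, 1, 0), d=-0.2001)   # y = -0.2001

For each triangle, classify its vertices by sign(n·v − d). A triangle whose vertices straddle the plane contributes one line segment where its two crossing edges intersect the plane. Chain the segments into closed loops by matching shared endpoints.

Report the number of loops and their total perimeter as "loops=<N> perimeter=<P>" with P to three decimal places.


loops=2 perimeter=5.431

Straddling triangles (16 of 48):
  (v12,v16,v13) [+-+] → (-1.98448, -0.2001, 0)–(-1.55729, -0.2001, 0.427189)  len=0.6041
  (v13,v16,v17) [+--] → (-1.55729, -0.2001, 0.427189)–(-1.50448, -0.2001, 0.48)  len=0.0747
  (v13,v17,v14) [+-+] → (-1.50448, -0.2001, 0.48)–(-1.09293, -0.2001, 0.068459)  len=0.5820
  (v14,v17,v18) [+--] → (-1.09293, -0.2001, 0.068459)–(-1.02448, -0.2001, 0)  len=0.0968
  (v14,v18,v15) [+-+] → (-1.02448, -0.2001, 0)–(-1.40719, -0.2001, -0.382716)  len=0.5412
  (v15,v18,v19) [+--] → (-1.40719, -0.2001, -0.382716)–(-1.50448, -0.2001, -0.48)  len=0.1376
  (v15,v19,v12) [+-+] → (-1.50448, -0.2001, -0.48)–(-1.91602, -0.2001, -0.068459)  len=0.5820
  (v12,v19,v16) [+--] → (-1.91602, -0.2001, -0.068459)–(-1.98448, -0.2001, 0)  len=0.0968
  (v20,v0,v21) [-+-] → (1.98448, -0.2001, 0)–(1.91602, -0.2001, 0.068459)  len=0.0968
  (v21,v0,v1) [-++] → (1.91602, -0.2001, 0.068459)–(1.50448, -0.2001, 0.48)  len=0.5820
  (v21,v1,v22) [-+-] → (1.50448, -0.2001, 0.48)–(1.40719, -0.2001, 0.382716)  len=0.1376
  (v22,v1,v2) [-++] → (1.40719, -0.2001, 0.382716)–(1.02448, -0.2001, 0)  len=0.5412
  (v22,v2,v23) [-+-] → (1.02448, -0.2001, 0)–(1.09293, -0.2001, -0.068459)  len=0.0968
  (v23,v2,v3) [-++] → (1.09293, -0.2001, -0.068459)–(1.50448, -0.2001, -0.48)  len=0.5820
  (v23,v3,v20) [-+-] → (1.50448, -0.2001, -0.48)–(1.55729, -0.2001, -0.427189)  len=0.0747
  (v20,v3,v0) [-++] → (1.55729, -0.2001, -0.427189)–(1.98448, -0.2001, 0)  len=0.6041

Chained into 2 loop(s):
  loop 1: 8 segments, perimeter = 2.7153
  loop 2: 8 segments, perimeter = 2.7153
Total perimeter = 5.431


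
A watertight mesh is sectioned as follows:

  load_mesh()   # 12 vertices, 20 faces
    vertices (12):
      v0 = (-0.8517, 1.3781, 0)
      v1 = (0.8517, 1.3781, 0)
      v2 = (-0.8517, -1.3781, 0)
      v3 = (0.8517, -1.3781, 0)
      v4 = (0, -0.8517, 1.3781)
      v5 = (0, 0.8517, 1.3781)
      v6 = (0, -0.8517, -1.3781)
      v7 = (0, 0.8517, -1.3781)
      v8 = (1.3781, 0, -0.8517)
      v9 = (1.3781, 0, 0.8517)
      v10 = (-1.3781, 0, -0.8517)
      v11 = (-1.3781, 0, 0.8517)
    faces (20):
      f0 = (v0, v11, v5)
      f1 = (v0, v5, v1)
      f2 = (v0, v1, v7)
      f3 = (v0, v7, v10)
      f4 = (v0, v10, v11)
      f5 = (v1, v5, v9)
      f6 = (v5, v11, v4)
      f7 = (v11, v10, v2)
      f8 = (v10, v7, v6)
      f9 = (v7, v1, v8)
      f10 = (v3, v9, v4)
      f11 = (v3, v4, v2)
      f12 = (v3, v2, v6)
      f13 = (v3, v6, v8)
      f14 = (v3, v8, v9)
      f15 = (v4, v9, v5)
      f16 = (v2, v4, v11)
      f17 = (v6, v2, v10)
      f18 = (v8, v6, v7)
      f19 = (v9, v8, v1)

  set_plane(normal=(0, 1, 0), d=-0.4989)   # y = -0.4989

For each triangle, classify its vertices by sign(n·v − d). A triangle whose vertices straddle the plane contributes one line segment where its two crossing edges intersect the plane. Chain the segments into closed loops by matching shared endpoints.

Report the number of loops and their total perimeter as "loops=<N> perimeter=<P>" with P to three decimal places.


loops=1 perimeter=8.106

Straddling triangles (10 of 20):
  (v5,v11,v4) [++-] → (-0.570851, -0.4989, 1.16005)–(0, -0.4989, 1.3781)  len=0.6111
  (v11,v10,v2) [++-] → (-1.18753, -0.4989, -0.543367)–(-1.18753, -0.4989, 0.543367)  len=1.0867
  (v10,v7,v6) [++-] → (0, -0.4989, -1.3781)–(-0.570851, -0.4989, -1.16005)  len=0.6111
  (v3,v9,v4) [-+-] → (1.18753, -0.4989, 0.543367)–(0.570851, -0.4989, 1.16005)  len=0.8721
  (v3,v6,v8) [--+] → (0.570851, -0.4989, -1.16005)–(1.18753, -0.4989, -0.543367)  len=0.8721
  (v3,v8,v9) [-++] → (1.18753, -0.4989, -0.543367)–(1.18753, -0.4989, 0.543367)  len=1.0867
  (v4,v9,v5) [-++] → (0.570851, -0.4989, 1.16005)–(0, -0.4989, 1.3781)  len=0.6111
  (v2,v4,v11) [--+] → (-0.570851, -0.4989, 1.16005)–(-1.18753, -0.4989, 0.543367)  len=0.8721
  (v6,v2,v10) [--+] → (-1.18753, -0.4989, -0.543367)–(-0.570851, -0.4989, -1.16005)  len=0.8721
  (v8,v6,v7) [+-+] → (0.570851, -0.4989, -1.16005)–(0, -0.4989, -1.3781)  len=0.6111

Chained into 1 loop(s):
  loop 1: 10 segments, perimeter = 8.1063
Total perimeter = 8.106


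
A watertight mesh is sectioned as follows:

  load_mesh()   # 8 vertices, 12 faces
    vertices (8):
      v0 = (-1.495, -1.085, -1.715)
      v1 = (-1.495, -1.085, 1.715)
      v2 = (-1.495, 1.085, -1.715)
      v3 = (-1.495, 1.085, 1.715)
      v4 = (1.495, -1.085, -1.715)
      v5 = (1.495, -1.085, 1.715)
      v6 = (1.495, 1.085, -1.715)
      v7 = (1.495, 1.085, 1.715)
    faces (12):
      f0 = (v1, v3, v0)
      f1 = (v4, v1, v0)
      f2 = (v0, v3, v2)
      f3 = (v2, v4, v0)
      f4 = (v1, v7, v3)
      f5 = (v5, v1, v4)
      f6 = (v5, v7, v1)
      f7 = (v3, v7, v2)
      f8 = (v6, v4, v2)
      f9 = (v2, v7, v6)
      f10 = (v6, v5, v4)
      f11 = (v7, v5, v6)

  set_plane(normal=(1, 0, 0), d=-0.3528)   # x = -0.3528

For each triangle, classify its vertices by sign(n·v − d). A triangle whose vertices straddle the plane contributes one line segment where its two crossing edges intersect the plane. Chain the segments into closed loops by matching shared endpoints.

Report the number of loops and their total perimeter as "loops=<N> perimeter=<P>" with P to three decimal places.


Straddling triangles (8 of 12):
  (v4,v1,v0) [+--] → (-0.3528, -1.085, 0.404717)–(-0.3528, -1.085, -1.715)  len=2.1197
  (v2,v4,v0) [-+-] → (-0.3528, 0.256045, -1.715)–(-0.3528, -1.085, -1.715)  len=1.3410
  (v1,v7,v3) [-+-] → (-0.3528, -0.256045, 1.715)–(-0.3528, 1.085, 1.715)  len=1.3410
  (v5,v1,v4) [+-+] → (-0.3528, -1.085, 1.715)–(-0.3528, -1.085, 0.404717)  len=1.3103
  (v5,v7,v1) [++-] → (-0.3528, -0.256045, 1.715)–(-0.3528, -1.085, 1.715)  len=0.8290
  (v3,v7,v2) [-+-] → (-0.3528, 1.085, 1.715)–(-0.3528, 1.085, -0.404717)  len=2.1197
  (v6,v4,v2) [++-] → (-0.3528, 0.256045, -1.715)–(-0.3528, 1.085, -1.715)  len=0.8290
  (v2,v7,v6) [-++] → (-0.3528, 1.085, -0.404717)–(-0.3528, 1.085, -1.715)  len=1.3103

Chained into 1 loop(s):
  loop 1: 8 segments, perimeter = 11.2000
Total perimeter = 11.200

loops=1 perimeter=11.200


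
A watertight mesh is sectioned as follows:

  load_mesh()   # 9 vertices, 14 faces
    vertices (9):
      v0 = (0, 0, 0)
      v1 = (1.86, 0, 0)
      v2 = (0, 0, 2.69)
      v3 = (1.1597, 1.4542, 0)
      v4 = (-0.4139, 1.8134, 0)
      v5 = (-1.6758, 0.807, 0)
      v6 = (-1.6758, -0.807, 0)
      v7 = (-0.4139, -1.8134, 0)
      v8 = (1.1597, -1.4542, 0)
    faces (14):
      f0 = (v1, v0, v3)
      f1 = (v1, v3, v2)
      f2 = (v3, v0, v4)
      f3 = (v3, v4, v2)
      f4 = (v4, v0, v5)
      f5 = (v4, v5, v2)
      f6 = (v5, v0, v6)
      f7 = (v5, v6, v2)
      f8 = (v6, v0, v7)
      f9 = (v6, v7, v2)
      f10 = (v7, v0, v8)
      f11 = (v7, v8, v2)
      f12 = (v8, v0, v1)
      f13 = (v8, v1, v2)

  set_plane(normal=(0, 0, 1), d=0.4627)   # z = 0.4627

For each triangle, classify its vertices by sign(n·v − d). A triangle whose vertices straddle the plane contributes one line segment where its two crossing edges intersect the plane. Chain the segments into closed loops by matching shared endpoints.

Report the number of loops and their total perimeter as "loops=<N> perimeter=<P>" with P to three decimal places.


Straddling triangles (7 of 14):
  (v1,v3,v2) [--+] → (0.960223, 1.20407, 0.4627)–(1.54007, 0, 0.4627)  len=1.3364
  (v3,v4,v2) [--+] → (-0.342706, 1.50148, 0.4627)–(0.960223, 1.20407, 0.4627)  len=1.3364
  (v4,v5,v2) [--+] → (-1.38755, 0.66819, 0.4627)–(-0.342706, 1.50148, 0.4627)  len=1.3364
  (v5,v6,v2) [--+] → (-1.38755, -0.66819, 0.4627)–(-1.38755, 0.66819, 0.4627)  len=1.3364
  (v6,v7,v2) [--+] → (-0.342706, -1.50148, 0.4627)–(-1.38755, -0.66819, 0.4627)  len=1.3364
  (v7,v8,v2) [--+] → (0.960223, -1.20407, 0.4627)–(-0.342706, -1.50148, 0.4627)  len=1.3364
  (v8,v1,v2) [--+] → (1.54007, 0, 0.4627)–(0.960223, -1.20407, 0.4627)  len=1.3364

Chained into 1 loop(s):
  loop 1: 7 segments, perimeter = 9.3550
Total perimeter = 9.355

loops=1 perimeter=9.355


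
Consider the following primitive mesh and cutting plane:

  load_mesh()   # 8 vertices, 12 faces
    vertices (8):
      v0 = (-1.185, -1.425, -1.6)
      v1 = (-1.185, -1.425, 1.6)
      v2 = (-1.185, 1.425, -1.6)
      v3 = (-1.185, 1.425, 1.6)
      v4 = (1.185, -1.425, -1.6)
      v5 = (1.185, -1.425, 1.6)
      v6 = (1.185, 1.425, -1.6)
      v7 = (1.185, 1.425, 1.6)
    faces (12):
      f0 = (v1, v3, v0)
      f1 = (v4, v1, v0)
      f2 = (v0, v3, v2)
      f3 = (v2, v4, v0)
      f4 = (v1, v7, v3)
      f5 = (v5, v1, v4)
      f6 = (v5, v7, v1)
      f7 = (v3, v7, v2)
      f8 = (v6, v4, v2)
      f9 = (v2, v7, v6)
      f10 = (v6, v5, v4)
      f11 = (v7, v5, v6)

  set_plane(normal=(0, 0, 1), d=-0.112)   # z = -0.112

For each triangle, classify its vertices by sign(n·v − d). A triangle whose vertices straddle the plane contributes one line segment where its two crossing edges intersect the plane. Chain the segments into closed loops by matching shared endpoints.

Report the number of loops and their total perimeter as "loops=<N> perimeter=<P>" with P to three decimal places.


loops=1 perimeter=10.440

Straddling triangles (8 of 12):
  (v1,v3,v0) [++-] → (-1.185, -0.09975, -0.112)–(-1.185, -1.425, -0.112)  len=1.3253
  (v4,v1,v0) [-+-] → (0.08295, -1.425, -0.112)–(-1.185, -1.425, -0.112)  len=1.2680
  (v0,v3,v2) [-+-] → (-1.185, -0.09975, -0.112)–(-1.185, 1.425, -0.112)  len=1.5248
  (v5,v1,v4) [++-] → (0.08295, -1.425, -0.112)–(1.185, -1.425, -0.112)  len=1.1020
  (v3,v7,v2) [++-] → (-0.08295, 1.425, -0.112)–(-1.185, 1.425, -0.112)  len=1.1020
  (v2,v7,v6) [-+-] → (-0.08295, 1.425, -0.112)–(1.185, 1.425, -0.112)  len=1.2680
  (v6,v5,v4) [-+-] → (1.185, 0.09975, -0.112)–(1.185, -1.425, -0.112)  len=1.5248
  (v7,v5,v6) [++-] → (1.185, 0.09975, -0.112)–(1.185, 1.425, -0.112)  len=1.3253

Chained into 1 loop(s):
  loop 1: 8 segments, perimeter = 10.4400
Total perimeter = 10.440


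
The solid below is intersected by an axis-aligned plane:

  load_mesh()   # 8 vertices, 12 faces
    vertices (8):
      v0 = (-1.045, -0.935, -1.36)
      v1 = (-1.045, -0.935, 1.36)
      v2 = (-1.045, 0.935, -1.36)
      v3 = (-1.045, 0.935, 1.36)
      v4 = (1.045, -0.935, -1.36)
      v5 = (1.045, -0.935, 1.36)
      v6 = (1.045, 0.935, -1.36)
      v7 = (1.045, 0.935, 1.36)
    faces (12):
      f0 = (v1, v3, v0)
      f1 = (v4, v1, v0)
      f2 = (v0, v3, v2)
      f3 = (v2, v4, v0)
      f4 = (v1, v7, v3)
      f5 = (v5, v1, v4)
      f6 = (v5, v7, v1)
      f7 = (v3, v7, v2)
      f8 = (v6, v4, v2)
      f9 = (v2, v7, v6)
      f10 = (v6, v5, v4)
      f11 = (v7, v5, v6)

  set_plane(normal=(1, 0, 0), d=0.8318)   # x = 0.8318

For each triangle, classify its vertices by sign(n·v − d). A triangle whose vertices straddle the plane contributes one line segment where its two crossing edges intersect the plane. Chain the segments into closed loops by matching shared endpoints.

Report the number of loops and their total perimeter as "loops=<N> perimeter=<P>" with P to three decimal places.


loops=1 perimeter=9.180

Straddling triangles (8 of 12):
  (v4,v1,v0) [+--] → (0.8318, -0.935, -1.08253)–(0.8318, -0.935, -1.36)  len=0.2775
  (v2,v4,v0) [-+-] → (0.8318, -0.744242, -1.36)–(0.8318, -0.935, -1.36)  len=0.1908
  (v1,v7,v3) [-+-] → (0.8318, 0.744242, 1.36)–(0.8318, 0.935, 1.36)  len=0.1908
  (v5,v1,v4) [+-+] → (0.8318, -0.935, 1.36)–(0.8318, -0.935, -1.08253)  len=2.4425
  (v5,v7,v1) [++-] → (0.8318, 0.744242, 1.36)–(0.8318, -0.935, 1.36)  len=1.6792
  (v3,v7,v2) [-+-] → (0.8318, 0.935, 1.36)–(0.8318, 0.935, 1.08253)  len=0.2775
  (v6,v4,v2) [++-] → (0.8318, -0.744242, -1.36)–(0.8318, 0.935, -1.36)  len=1.6792
  (v2,v7,v6) [-++] → (0.8318, 0.935, 1.08253)–(0.8318, 0.935, -1.36)  len=2.4425

Chained into 1 loop(s):
  loop 1: 8 segments, perimeter = 9.1800
Total perimeter = 9.180


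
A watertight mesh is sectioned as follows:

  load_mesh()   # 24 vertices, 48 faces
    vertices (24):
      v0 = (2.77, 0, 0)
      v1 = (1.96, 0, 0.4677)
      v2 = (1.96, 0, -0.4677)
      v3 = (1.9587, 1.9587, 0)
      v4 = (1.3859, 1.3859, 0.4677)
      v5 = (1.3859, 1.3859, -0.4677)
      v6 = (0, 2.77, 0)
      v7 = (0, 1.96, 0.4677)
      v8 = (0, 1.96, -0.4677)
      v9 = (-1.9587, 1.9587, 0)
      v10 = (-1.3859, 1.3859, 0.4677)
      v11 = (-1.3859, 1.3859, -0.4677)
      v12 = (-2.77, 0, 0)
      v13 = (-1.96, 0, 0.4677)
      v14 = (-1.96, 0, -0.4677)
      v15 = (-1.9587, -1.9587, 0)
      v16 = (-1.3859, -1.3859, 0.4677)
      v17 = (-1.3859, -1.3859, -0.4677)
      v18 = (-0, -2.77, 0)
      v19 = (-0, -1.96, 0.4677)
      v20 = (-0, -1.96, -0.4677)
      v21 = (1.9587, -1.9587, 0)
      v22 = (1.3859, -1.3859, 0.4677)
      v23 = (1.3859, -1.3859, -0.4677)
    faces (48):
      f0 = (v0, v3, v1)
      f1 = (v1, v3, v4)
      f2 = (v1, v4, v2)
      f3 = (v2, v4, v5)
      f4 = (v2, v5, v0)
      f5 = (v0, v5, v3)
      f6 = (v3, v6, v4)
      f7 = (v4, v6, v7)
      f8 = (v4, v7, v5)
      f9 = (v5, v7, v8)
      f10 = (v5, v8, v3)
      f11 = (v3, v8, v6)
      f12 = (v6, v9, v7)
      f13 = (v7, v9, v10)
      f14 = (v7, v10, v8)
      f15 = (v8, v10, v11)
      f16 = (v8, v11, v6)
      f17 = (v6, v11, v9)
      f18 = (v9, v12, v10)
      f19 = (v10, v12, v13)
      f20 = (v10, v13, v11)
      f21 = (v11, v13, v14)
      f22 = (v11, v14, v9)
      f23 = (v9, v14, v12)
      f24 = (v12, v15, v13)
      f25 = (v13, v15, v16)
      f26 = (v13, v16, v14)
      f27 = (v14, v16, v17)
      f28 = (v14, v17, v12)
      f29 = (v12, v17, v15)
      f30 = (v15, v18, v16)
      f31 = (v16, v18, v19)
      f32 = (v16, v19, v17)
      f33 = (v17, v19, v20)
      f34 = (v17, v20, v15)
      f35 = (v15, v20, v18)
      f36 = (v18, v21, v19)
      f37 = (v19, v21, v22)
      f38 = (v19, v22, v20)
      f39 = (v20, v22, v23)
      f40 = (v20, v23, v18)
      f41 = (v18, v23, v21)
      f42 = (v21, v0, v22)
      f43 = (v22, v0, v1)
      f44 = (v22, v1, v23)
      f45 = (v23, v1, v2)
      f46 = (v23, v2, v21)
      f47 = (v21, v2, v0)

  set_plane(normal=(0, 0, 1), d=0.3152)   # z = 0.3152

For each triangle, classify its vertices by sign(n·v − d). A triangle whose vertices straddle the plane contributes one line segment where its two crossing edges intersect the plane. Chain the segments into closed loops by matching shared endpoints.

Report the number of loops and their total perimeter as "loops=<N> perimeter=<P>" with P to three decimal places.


loops=2 perimeter=25.619

Straddling triangles (32 of 48):
  (v0,v3,v1) [--+] → (1.95958, 0.638661, 0.3152)–(2.22411, 0, 0.3152)  len=0.6913
  (v1,v3,v4) [+-+] → (1.95958, 0.638661, 0.3152)–(1.57267, 1.57267, 0.3152)  len=1.0110
  (v1,v4,v2) [++-] → (1.4795, 1.15995, 0.3152)–(1.96, 0, 0.3152)  len=1.2555
  (v2,v4,v5) [-+-] → (1.4795, 1.15995, 0.3152)–(1.3859, 1.3859, 0.3152)  len=0.2446
  (v3,v6,v4) [--+] → (0.934008, 1.8372, 0.3152)–(1.57267, 1.57267, 0.3152)  len=0.6913
  (v4,v6,v7) [+-+] → (0.934008, 1.8372, 0.3152)–(0, 2.22411, 0.3152)  len=1.0110
  (v4,v7,v5) [++-] → (0.225946, 1.8664, 0.3152)–(1.3859, 1.3859, 0.3152)  len=1.2555
  (v5,v7,v8) [-+-] → (0.225946, 1.8664, 0.3152)–(0, 1.96, 0.3152)  len=0.2446
  (v6,v9,v7) [--+] → (-0.638661, 1.95958, 0.3152)–(0, 2.22411, 0.3152)  len=0.6913
  (v7,v9,v10) [+-+] → (-0.638661, 1.95958, 0.3152)–(-1.57267, 1.57267, 0.3152)  len=1.0110
  (v7,v10,v8) [++-] → (-1.15995, 1.4795, 0.3152)–(0, 1.96, 0.3152)  len=1.2555
  (v8,v10,v11) [-+-] → (-1.15995, 1.4795, 0.3152)–(-1.3859, 1.3859, 0.3152)  len=0.2446
  (v9,v12,v10) [--+] → (-1.8372, 0.934008, 0.3152)–(-1.57267, 1.57267, 0.3152)  len=0.6913
  (v10,v12,v13) [+-+] → (-1.8372, 0.934008, 0.3152)–(-2.22411, 0, 0.3152)  len=1.0110
  (v10,v13,v11) [++-] → (-1.8664, 0.225946, 0.3152)–(-1.3859, 1.3859, 0.3152)  len=1.2555
  (v11,v13,v14) [-+-] → (-1.8664, 0.225946, 0.3152)–(-1.96, 0, 0.3152)  len=0.2446
  (v12,v15,v13) [--+] → (-1.95958, -0.638661, 0.3152)–(-2.22411, 0, 0.3152)  len=0.6913
  (v13,v15,v16) [+-+] → (-1.95958, -0.638661, 0.3152)–(-1.57267, -1.57267, 0.3152)  len=1.0110
  (v13,v16,v14) [++-] → (-1.4795, -1.15995, 0.3152)–(-1.96, 0, 0.3152)  len=1.2555
  (v14,v16,v17) [-+-] → (-1.4795, -1.15995, 0.3152)–(-1.3859, -1.3859, 0.3152)  len=0.2446
  (v15,v18,v16) [--+] → (-0.934008, -1.8372, 0.3152)–(-1.57267, -1.57267, 0.3152)  len=0.6913
  (v16,v18,v19) [+-+] → (-0.934008, -1.8372, 0.3152)–(0, -2.22411, 0.3152)  len=1.0110
  (v16,v19,v17) [++-] → (-0.225946, -1.8664, 0.3152)–(-1.3859, -1.3859, 0.3152)  len=1.2555
  (v17,v19,v20) [-+-] → (-0.225946, -1.8664, 0.3152)–(0, -1.96, 0.3152)  len=0.2446
  (v18,v21,v19) [--+] → (0.638661, -1.95958, 0.3152)–(0, -2.22411, 0.3152)  len=0.6913
  (v19,v21,v22) [+-+] → (0.638661, -1.95958, 0.3152)–(1.57267, -1.57267, 0.3152)  len=1.0110
  (v19,v22,v20) [++-] → (1.15995, -1.4795, 0.3152)–(0, -1.96, 0.3152)  len=1.2555
  (v20,v22,v23) [-+-] → (1.15995, -1.4795, 0.3152)–(1.3859, -1.3859, 0.3152)  len=0.2446
  (v21,v0,v22) [--+] → (1.8372, -0.934008, 0.3152)–(1.57267, -1.57267, 0.3152)  len=0.6913
  (v22,v0,v1) [+-+] → (1.8372, -0.934008, 0.3152)–(2.22411, 0, 0.3152)  len=1.0110
  (v22,v1,v23) [++-] → (1.8664, -0.225946, 0.3152)–(1.3859, -1.3859, 0.3152)  len=1.2555
  (v23,v1,v2) [-+-] → (1.8664, -0.225946, 0.3152)–(1.96, 0, 0.3152)  len=0.2446

Chained into 2 loop(s):
  loop 1: 16 segments, perimeter = 13.6180
  loop 2: 16 segments, perimeter = 12.0008
Total perimeter = 25.619


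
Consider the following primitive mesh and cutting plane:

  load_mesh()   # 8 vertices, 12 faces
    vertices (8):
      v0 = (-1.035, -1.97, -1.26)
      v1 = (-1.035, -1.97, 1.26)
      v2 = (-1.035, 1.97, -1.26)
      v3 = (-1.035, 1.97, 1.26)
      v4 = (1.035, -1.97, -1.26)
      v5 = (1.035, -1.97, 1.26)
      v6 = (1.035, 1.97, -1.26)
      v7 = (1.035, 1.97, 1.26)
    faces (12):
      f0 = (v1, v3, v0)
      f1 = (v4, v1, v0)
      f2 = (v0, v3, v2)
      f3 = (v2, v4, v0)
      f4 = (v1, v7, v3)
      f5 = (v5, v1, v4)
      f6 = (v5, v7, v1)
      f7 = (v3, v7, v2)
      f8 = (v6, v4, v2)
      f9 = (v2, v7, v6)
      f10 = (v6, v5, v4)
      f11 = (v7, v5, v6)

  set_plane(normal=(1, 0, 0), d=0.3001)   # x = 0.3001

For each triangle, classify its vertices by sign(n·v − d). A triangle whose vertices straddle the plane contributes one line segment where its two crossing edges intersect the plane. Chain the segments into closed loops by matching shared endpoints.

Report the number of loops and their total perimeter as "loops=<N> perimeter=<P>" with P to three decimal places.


loops=1 perimeter=12.920

Straddling triangles (8 of 12):
  (v4,v1,v0) [+--] → (0.3001, -1.97, -0.365339)–(0.3001, -1.97, -1.26)  len=0.8947
  (v2,v4,v0) [-+-] → (0.3001, -0.571205, -1.26)–(0.3001, -1.97, -1.26)  len=1.3988
  (v1,v7,v3) [-+-] → (0.3001, 0.571205, 1.26)–(0.3001, 1.97, 1.26)  len=1.3988
  (v5,v1,v4) [+-+] → (0.3001, -1.97, 1.26)–(0.3001, -1.97, -0.365339)  len=1.6253
  (v5,v7,v1) [++-] → (0.3001, 0.571205, 1.26)–(0.3001, -1.97, 1.26)  len=2.5412
  (v3,v7,v2) [-+-] → (0.3001, 1.97, 1.26)–(0.3001, 1.97, 0.365339)  len=0.8947
  (v6,v4,v2) [++-] → (0.3001, -0.571205, -1.26)–(0.3001, 1.97, -1.26)  len=2.5412
  (v2,v7,v6) [-++] → (0.3001, 1.97, 0.365339)–(0.3001, 1.97, -1.26)  len=1.6253

Chained into 1 loop(s):
  loop 1: 8 segments, perimeter = 12.9200
Total perimeter = 12.920


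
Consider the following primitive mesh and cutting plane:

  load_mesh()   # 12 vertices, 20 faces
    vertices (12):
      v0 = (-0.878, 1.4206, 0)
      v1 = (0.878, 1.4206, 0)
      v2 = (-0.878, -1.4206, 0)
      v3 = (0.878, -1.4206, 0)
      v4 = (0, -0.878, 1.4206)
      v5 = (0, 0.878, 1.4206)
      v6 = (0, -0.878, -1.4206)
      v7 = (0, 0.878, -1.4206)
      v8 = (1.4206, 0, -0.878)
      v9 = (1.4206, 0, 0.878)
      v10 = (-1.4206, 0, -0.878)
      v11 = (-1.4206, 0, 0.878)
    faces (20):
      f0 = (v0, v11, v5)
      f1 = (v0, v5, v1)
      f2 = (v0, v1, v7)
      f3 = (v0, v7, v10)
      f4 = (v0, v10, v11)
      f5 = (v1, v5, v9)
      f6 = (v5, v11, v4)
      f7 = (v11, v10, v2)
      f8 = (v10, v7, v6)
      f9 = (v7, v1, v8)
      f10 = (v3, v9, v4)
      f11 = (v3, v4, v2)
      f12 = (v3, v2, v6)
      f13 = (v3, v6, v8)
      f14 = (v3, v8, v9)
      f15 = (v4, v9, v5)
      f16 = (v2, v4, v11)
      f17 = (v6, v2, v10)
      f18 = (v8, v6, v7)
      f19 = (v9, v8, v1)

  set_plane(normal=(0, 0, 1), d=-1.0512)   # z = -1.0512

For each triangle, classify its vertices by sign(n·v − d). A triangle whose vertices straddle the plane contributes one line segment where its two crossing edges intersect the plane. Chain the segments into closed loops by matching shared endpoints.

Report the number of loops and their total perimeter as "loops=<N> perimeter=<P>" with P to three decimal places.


loops=1 perimeter=6.214

Straddling triangles (8 of 20):
  (v0,v1,v7) [++-] → (0.228307, 1.01909, -1.0512)–(-0.228307, 1.01909, -1.0512)  len=0.4566
  (v0,v7,v10) [+-+] → (-0.228307, 1.01909, -1.0512)–(-0.967139, 0.280261, -1.0512)  len=1.0449
  (v10,v7,v6) [+--] → (-0.967139, 0.280261, -1.0512)–(-0.967139, -0.280261, -1.0512)  len=0.5605
  (v7,v1,v8) [-++] → (0.228307, 1.01909, -1.0512)–(0.967139, 0.280261, -1.0512)  len=1.0449
  (v3,v2,v6) [++-] → (-0.228307, -1.01909, -1.0512)–(0.228307, -1.01909, -1.0512)  len=0.4566
  (v3,v6,v8) [+-+] → (0.228307, -1.01909, -1.0512)–(0.967139, -0.280261, -1.0512)  len=1.0449
  (v6,v2,v10) [-++] → (-0.228307, -1.01909, -1.0512)–(-0.967139, -0.280261, -1.0512)  len=1.0449
  (v8,v6,v7) [+--] → (0.967139, -0.280261, -1.0512)–(0.967139, 0.280261, -1.0512)  len=0.5605

Chained into 1 loop(s):
  loop 1: 8 segments, perimeter = 6.2137
Total perimeter = 6.214


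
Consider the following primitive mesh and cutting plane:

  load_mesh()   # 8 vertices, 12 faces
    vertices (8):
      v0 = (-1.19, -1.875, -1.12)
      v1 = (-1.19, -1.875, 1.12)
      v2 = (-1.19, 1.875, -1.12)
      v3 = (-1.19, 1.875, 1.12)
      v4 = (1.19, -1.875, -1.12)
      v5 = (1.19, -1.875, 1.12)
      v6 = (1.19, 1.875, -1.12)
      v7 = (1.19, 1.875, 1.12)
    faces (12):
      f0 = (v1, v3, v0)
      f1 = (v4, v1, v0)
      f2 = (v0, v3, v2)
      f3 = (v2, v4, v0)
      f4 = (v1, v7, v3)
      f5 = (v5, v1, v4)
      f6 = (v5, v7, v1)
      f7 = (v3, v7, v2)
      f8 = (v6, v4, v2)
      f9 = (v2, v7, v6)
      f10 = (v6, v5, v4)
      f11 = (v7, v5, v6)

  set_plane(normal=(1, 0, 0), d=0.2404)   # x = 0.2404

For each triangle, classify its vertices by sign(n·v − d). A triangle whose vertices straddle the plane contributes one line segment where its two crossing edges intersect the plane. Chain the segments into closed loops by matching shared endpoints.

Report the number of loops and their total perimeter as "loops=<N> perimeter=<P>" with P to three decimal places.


loops=1 perimeter=11.980

Straddling triangles (8 of 12):
  (v4,v1,v0) [+--] → (0.2404, -1.875, -0.226259)–(0.2404, -1.875, -1.12)  len=0.8937
  (v2,v4,v0) [-+-] → (0.2404, -0.378782, -1.12)–(0.2404, -1.875, -1.12)  len=1.4962
  (v1,v7,v3) [-+-] → (0.2404, 0.378782, 1.12)–(0.2404, 1.875, 1.12)  len=1.4962
  (v5,v1,v4) [+-+] → (0.2404, -1.875, 1.12)–(0.2404, -1.875, -0.226259)  len=1.3463
  (v5,v7,v1) [++-] → (0.2404, 0.378782, 1.12)–(0.2404, -1.875, 1.12)  len=2.2538
  (v3,v7,v2) [-+-] → (0.2404, 1.875, 1.12)–(0.2404, 1.875, 0.226259)  len=0.8937
  (v6,v4,v2) [++-] → (0.2404, -0.378782, -1.12)–(0.2404, 1.875, -1.12)  len=2.2538
  (v2,v7,v6) [-++] → (0.2404, 1.875, 0.226259)–(0.2404, 1.875, -1.12)  len=1.3463

Chained into 1 loop(s):
  loop 1: 8 segments, perimeter = 11.9800
Total perimeter = 11.980


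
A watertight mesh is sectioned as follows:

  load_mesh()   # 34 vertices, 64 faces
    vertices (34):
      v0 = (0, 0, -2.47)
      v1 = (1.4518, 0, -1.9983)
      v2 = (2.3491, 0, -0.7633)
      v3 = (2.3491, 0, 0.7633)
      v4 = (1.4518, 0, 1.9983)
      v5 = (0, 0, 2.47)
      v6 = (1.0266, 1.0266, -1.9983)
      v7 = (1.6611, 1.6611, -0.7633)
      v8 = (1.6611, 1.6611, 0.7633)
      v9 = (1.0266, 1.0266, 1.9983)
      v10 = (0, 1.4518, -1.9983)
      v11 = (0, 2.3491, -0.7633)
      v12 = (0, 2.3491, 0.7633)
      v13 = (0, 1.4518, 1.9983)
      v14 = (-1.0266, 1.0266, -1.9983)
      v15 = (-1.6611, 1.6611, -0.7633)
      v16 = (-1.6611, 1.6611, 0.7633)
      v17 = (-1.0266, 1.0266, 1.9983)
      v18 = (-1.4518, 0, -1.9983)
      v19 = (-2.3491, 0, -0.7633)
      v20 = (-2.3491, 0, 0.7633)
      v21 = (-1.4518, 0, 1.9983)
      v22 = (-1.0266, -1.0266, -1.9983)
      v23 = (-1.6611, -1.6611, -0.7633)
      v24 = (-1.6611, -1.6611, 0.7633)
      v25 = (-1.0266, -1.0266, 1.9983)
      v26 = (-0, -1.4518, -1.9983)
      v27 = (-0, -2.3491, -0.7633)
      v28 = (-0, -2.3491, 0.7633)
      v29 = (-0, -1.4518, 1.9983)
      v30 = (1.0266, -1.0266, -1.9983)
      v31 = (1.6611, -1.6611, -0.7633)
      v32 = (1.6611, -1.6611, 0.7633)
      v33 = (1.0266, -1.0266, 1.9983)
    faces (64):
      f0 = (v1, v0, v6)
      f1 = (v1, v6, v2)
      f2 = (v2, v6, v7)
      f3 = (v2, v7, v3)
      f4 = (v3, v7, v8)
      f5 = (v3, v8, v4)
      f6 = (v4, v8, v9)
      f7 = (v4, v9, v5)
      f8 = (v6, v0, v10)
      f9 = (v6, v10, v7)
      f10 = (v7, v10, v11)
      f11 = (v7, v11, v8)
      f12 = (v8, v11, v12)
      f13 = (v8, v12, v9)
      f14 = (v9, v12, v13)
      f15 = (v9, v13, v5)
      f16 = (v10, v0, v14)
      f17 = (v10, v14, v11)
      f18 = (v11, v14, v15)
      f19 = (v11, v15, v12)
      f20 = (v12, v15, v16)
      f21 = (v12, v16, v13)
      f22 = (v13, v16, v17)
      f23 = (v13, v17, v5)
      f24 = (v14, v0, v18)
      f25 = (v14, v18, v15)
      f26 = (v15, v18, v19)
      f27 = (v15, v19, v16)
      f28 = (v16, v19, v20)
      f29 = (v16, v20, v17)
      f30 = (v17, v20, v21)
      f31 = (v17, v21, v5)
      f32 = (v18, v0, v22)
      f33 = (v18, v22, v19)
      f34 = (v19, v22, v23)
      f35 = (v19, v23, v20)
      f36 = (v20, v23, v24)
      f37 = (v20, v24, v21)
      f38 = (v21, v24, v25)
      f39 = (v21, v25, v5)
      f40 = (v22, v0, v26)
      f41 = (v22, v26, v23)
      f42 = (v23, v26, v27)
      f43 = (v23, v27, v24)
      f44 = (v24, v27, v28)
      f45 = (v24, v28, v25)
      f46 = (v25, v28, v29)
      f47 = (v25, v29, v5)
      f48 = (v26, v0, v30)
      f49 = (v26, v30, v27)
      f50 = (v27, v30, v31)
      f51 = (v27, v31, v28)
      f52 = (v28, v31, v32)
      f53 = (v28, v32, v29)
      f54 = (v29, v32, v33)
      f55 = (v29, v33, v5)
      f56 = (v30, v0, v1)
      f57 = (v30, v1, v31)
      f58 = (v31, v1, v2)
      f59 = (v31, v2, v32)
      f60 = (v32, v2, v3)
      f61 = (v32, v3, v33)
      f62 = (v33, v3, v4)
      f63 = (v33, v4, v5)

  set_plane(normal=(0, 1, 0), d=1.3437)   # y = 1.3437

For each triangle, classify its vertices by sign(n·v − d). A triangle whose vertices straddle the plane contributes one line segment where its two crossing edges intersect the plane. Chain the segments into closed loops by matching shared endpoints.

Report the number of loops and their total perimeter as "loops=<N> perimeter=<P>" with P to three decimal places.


Straddling triangles (20 of 64):
  (v2,v6,v7) [--+] → (1.3437, 1.3437, -1.38109)–(1.79256, 1.3437, -0.7633)  len=0.7636
  (v2,v7,v3) [-+-] → (1.79256, 1.3437, -0.7633)–(1.79256, 1.3437, -0.4716)  len=0.2917
  (v3,v7,v8) [-++] → (1.79256, 1.3437, -0.4716)–(1.79256, 1.3437, 0.7633)  len=1.2349
  (v3,v8,v4) [-+-] → (1.79256, 1.3437, 0.7633)–(1.62111, 1.3437, 0.999282)  len=0.2917
  (v4,v8,v9) [-+-] → (1.62111, 1.3437, 0.999282)–(1.3437, 1.3437, 1.38109)  len=0.4719
  (v6,v0,v10) [--+] → (0, 1.3437, -2.03342)–(0.260996, 1.3437, -1.9983)  len=0.2633
  (v6,v10,v7) [-++] → (0.260996, 1.3437, -1.9983)–(1.3437, 1.3437, -1.38109)  len=1.2463
  (v8,v12,v9) [++-] → (0.780449, 1.3437, 1.70218)–(1.3437, 1.3437, 1.38109)  len=0.6483
  (v9,v12,v13) [-++] → (0.780449, 1.3437, 1.70218)–(0.260996, 1.3437, 1.9983)  len=0.5979
  (v9,v13,v5) [-+-] → (0.260996, 1.3437, 1.9983)–(0, 1.3437, 2.03342)  len=0.2633
  (v10,v0,v14) [+--] → (0, 1.3437, -2.03342)–(-0.260996, 1.3437, -1.9983)  len=0.2633
  (v10,v14,v11) [+-+] → (-0.260996, 1.3437, -1.9983)–(-0.780449, 1.3437, -1.70218)  len=0.5979
  (v11,v14,v15) [+-+] → (-0.780449, 1.3437, -1.70218)–(-1.3437, 1.3437, -1.38109)  len=0.6483
  (v13,v16,v17) [++-] → (-1.3437, 1.3437, 1.38109)–(-0.260996, 1.3437, 1.9983)  len=1.2463
  (v13,v17,v5) [+--] → (-0.260996, 1.3437, 1.9983)–(0, 1.3437, 2.03342)  len=0.2633
  (v14,v18,v15) [--+] → (-1.62111, 1.3437, -0.999282)–(-1.3437, 1.3437, -1.38109)  len=0.4719
  (v15,v18,v19) [+--] → (-1.62111, 1.3437, -0.999282)–(-1.79256, 1.3437, -0.7633)  len=0.2917
  (v15,v19,v16) [+-+] → (-1.79256, 1.3437, -0.7633)–(-1.79256, 1.3437, 0.4716)  len=1.2349
  (v16,v19,v20) [+--] → (-1.79256, 1.3437, 0.4716)–(-1.79256, 1.3437, 0.7633)  len=0.2917
  (v16,v20,v17) [+--] → (-1.79256, 1.3437, 0.7633)–(-1.3437, 1.3437, 1.38109)  len=0.7636

Chained into 1 loop(s):
  loop 1: 20 segments, perimeter = 12.1462
Total perimeter = 12.146

loops=1 perimeter=12.146


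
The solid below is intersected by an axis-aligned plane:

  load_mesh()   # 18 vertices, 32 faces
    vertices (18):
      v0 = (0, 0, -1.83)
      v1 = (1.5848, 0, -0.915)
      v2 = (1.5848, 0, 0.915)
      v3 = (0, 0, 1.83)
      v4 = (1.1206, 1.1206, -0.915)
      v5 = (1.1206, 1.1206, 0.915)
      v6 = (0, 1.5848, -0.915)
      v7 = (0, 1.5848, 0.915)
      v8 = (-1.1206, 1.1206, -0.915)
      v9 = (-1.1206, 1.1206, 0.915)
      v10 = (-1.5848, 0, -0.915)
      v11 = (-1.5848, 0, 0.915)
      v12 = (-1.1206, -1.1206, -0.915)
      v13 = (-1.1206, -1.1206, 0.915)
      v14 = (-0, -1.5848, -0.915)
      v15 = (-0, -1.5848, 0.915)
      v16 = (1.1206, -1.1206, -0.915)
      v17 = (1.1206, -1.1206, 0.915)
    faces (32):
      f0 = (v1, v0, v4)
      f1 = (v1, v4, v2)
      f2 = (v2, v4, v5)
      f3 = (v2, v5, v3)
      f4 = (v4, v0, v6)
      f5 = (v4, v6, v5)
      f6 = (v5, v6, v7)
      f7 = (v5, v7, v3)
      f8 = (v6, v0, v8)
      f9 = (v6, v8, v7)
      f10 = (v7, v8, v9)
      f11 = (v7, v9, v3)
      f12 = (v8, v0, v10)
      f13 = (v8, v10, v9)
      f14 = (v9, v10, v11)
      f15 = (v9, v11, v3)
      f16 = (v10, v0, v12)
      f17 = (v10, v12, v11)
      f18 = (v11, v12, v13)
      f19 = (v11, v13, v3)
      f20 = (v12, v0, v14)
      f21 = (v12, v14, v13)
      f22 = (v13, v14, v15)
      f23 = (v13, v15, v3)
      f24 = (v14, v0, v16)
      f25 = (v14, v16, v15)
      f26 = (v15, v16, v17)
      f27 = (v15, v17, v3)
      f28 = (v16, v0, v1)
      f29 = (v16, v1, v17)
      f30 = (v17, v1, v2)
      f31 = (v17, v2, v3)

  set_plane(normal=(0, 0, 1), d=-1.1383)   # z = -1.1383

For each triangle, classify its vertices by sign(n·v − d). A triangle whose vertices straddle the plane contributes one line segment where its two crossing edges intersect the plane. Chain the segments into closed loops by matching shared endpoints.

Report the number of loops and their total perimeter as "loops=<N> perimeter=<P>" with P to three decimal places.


loops=1 perimeter=7.335

Straddling triangles (8 of 32):
  (v1,v0,v4) [+-+] → (1.19804, 0, -1.1383)–(0.847125, 0.847125, -1.1383)  len=0.9169
  (v4,v0,v6) [+-+] → (0.847125, 0.847125, -1.1383)–(0, 1.19804, -1.1383)  len=0.9169
  (v6,v0,v8) [+-+] → (0, 1.19804, -1.1383)–(-0.847125, 0.847125, -1.1383)  len=0.9169
  (v8,v0,v10) [+-+] → (-0.847125, 0.847125, -1.1383)–(-1.19804, 0, -1.1383)  len=0.9169
  (v10,v0,v12) [+-+] → (-1.19804, 0, -1.1383)–(-0.847125, -0.847125, -1.1383)  len=0.9169
  (v12,v0,v14) [+-+] → (-0.847125, -0.847125, -1.1383)–(0, -1.19804, -1.1383)  len=0.9169
  (v14,v0,v16) [+-+] → (0, -1.19804, -1.1383)–(0.847125, -0.847125, -1.1383)  len=0.9169
  (v16,v0,v1) [+-+] → (0.847125, -0.847125, -1.1383)–(1.19804, 0, -1.1383)  len=0.9169

Chained into 1 loop(s):
  loop 1: 8 segments, perimeter = 7.3354
Total perimeter = 7.335


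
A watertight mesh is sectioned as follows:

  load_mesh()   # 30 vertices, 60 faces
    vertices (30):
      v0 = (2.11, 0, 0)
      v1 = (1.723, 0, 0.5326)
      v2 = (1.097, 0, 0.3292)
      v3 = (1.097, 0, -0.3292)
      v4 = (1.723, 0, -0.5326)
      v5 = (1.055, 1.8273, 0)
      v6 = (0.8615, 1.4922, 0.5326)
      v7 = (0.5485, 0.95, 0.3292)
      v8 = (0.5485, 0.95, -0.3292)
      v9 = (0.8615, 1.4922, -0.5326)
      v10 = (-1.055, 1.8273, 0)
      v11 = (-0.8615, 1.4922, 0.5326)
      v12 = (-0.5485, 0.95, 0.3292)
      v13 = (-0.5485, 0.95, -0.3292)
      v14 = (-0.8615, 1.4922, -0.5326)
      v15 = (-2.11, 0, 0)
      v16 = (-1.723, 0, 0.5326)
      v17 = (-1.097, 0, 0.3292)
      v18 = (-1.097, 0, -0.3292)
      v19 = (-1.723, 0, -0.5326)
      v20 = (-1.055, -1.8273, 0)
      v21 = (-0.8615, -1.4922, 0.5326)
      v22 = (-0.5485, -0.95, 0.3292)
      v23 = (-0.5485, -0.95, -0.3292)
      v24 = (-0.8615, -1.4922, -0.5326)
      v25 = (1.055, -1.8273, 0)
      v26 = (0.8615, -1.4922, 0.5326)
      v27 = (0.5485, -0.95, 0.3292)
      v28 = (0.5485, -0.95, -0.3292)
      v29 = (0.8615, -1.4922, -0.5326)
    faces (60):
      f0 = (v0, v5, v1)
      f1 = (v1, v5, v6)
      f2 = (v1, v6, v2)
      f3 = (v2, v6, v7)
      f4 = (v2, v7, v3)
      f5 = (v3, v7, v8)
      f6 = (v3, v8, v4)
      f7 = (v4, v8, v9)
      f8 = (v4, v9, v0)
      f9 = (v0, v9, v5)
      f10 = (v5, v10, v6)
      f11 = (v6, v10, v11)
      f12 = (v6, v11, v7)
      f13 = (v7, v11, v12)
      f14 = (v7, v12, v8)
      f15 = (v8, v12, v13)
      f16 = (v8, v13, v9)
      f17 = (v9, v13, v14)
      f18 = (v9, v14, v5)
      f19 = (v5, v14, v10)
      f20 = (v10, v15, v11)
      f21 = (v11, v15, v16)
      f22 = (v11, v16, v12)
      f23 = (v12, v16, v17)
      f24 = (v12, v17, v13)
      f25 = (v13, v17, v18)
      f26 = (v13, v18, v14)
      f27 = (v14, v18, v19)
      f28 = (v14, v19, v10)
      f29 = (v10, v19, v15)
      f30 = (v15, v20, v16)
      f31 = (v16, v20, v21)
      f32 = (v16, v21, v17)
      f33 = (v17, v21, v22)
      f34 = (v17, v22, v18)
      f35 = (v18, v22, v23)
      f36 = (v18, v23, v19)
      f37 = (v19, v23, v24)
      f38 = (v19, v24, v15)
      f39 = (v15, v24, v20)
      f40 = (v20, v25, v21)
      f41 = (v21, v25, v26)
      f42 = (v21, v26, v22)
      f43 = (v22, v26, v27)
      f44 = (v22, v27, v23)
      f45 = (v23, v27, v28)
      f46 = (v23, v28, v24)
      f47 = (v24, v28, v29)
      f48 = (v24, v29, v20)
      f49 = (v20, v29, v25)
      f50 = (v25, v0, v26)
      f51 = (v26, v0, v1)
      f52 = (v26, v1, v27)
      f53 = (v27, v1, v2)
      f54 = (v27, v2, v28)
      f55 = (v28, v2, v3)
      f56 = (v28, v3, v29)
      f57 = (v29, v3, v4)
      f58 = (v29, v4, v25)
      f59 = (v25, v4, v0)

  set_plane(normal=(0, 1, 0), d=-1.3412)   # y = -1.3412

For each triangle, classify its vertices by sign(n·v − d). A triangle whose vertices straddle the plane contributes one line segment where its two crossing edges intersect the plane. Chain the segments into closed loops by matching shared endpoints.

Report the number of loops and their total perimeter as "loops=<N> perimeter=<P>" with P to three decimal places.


Straddling triangles (18 of 60):
  (v15,v20,v16) [+-+] → (-1.33565, -1.3412, 0)–(-1.2327, -1.3412, 0.141683)  len=0.1751
  (v16,v20,v21) [+--] → (-1.2327, -1.3412, 0.141683)–(-0.948678, -1.3412, 0.5326)  len=0.4832
  (v16,v21,v17) [+-+] → (-0.948678, -1.3412, 0.5326)–(-0.885331, -1.3412, 0.512017)  len=0.0666
  (v17,v21,v22) [+-+] → (-0.885331, -1.3412, 0.512017)–(-0.774331, -1.3412, 0.475954)  len=0.1167
  (v19,v23,v24) [++-] → (-0.774331, -1.3412, -0.475954)–(-0.948678, -1.3412, -0.5326)  len=0.1833
  (v19,v24,v15) [+-+] → (-0.948678, -1.3412, -0.5326)–(-0.987839, -1.3412, -0.478705)  len=0.0666
  (v15,v24,v20) [+--] → (-0.987839, -1.3412, -0.478705)–(-1.33565, -1.3412, 0)  len=0.5917
  (v21,v26,v22) [--+] → (0.468822, -1.3412, 0.475954)–(-0.774331, -1.3412, 0.475954)  len=1.2432
  (v22,v26,v27) [+-+] → (0.468822, -1.3412, 0.475954)–(0.774331, -1.3412, 0.475954)  len=0.3055
  (v23,v28,v24) [++-] → (-0.468822, -1.3412, -0.475954)–(-0.774331, -1.3412, -0.475954)  len=0.3055
  (v24,v28,v29) [-+-] → (-0.468822, -1.3412, -0.475954)–(0.774331, -1.3412, -0.475954)  len=1.2432
  (v25,v0,v26) [-+-] → (1.33565, -1.3412, 0)–(0.987839, -1.3412, 0.478705)  len=0.5917
  (v26,v0,v1) [-++] → (0.987839, -1.3412, 0.478705)–(0.948678, -1.3412, 0.5326)  len=0.0666
  (v26,v1,v27) [-++] → (0.948678, -1.3412, 0.5326)–(0.774331, -1.3412, 0.475954)  len=0.1833
  (v28,v3,v29) [++-] → (0.885331, -1.3412, -0.512017)–(0.774331, -1.3412, -0.475954)  len=0.1167
  (v29,v3,v4) [-++] → (0.885331, -1.3412, -0.512017)–(0.948678, -1.3412, -0.5326)  len=0.0666
  (v29,v4,v25) [-+-] → (0.948678, -1.3412, -0.5326)–(1.2327, -1.3412, -0.141683)  len=0.4832
  (v25,v4,v0) [-++] → (1.2327, -1.3412, -0.141683)–(1.33565, -1.3412, 0)  len=0.1751

Chained into 1 loop(s):
  loop 1: 18 segments, perimeter = 6.4640
Total perimeter = 6.464

loops=1 perimeter=6.464
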